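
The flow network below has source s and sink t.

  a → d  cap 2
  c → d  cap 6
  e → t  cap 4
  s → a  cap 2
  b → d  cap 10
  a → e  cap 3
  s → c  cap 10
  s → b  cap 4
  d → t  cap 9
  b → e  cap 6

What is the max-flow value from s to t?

12

Augment s→a→d→t: bottleneck 2, flow now 2.
Augment s→b→d→t: bottleneck 4, flow now 6.
Augment s→c→d→t: bottleneck 3, flow now 9.
Augment s→c→d→a→e→t: bottleneck 2, flow now 11. (uses reverse residual edge)
Augment s→c→d→b→e→t: bottleneck 1, flow now 12. (uses reverse residual edge)
No augmenting path remains; maximum flow = 12.
In the residual graph, reachable from s: {s, c}.
Min-cut edges: s→a (2), s→b (4), c→d (6); capacity 2 + 4 + 6 = 12.
This cut is saturated, so no flow can exceed 12.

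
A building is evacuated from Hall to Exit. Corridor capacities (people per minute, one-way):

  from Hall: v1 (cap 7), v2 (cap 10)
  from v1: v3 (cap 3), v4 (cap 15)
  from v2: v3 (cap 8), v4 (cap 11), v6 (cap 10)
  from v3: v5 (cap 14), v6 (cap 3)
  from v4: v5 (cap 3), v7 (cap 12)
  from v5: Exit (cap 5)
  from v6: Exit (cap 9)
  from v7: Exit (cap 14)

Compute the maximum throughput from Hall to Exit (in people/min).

Augment Hall→v2→v6→Exit: bottleneck 9, flow now 9.
Augment Hall→v1→v3→v5→Exit: bottleneck 3, flow now 12.
Augment Hall→v1→v4→v5→Exit: bottleneck 2, flow now 14.
Augment Hall→v1→v4→v7→Exit: bottleneck 2, flow now 16.
Augment Hall→v2→v4→v7→Exit: bottleneck 1, flow now 17.
No augmenting path remains; maximum flow = 17.
In the residual graph, reachable from Hall: {Hall}.
Min-cut edges: Hall→v1 (7), Hall→v2 (10); capacity 7 + 10 = 17.
This cut is saturated, so no flow can exceed 17.

17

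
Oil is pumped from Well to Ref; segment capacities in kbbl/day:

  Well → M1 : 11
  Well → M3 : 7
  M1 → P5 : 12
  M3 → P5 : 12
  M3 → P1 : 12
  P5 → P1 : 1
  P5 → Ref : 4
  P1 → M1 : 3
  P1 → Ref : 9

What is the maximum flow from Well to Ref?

Augment Well→M1→P5→Ref: bottleneck 4, flow now 4.
Augment Well→M3→P1→Ref: bottleneck 7, flow now 11.
Augment Well→M1→P5→P1→Ref: bottleneck 1, flow now 12.
No augmenting path remains; maximum flow = 12.
In the residual graph, reachable from Well: {Well, M1, P5}.
Min-cut edges: Well→M3 (7), P5→P1 (1), P5→Ref (4); capacity 7 + 1 + 4 = 12.
This cut is saturated, so no flow can exceed 12.

12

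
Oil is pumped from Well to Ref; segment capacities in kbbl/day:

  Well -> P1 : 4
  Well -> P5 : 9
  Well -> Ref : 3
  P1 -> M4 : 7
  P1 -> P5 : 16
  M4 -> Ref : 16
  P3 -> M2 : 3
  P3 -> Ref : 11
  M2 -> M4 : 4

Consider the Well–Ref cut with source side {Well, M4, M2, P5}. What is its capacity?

Edges leaving {Well, M4, M2, P5}: Well→P1 (4), Well→Ref (3), M4→Ref (16).
Cut capacity = 4 + 3 + 16 = 23.

23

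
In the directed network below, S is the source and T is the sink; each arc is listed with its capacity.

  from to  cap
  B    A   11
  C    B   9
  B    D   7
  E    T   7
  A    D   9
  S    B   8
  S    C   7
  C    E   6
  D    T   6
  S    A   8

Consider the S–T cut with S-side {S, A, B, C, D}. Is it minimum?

Yes — it is a minimum cut (capacity 12).

Given cut capacity: 6 + 6 = 12.
Augment S→A→D→T: bottleneck 6, flow now 6.
Augment S→C→E→T: bottleneck 6, flow now 12.
No augmenting path remains; maximum flow = 12.
Cut capacity 12 equals the max flow, so it is a minimum cut.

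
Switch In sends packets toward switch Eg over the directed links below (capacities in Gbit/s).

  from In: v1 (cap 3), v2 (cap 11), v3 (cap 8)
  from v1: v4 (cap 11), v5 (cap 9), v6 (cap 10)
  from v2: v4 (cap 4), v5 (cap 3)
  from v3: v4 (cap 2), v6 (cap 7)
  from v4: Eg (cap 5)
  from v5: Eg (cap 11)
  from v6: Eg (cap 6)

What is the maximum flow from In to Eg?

17

Augment In→v1→v4→Eg: bottleneck 3, flow now 3.
Augment In→v2→v4→Eg: bottleneck 2, flow now 5.
Augment In→v2→v5→Eg: bottleneck 3, flow now 8.
Augment In→v3→v6→Eg: bottleneck 6, flow now 14.
Augment In→v2→v4→v1→v5→Eg: bottleneck 2, flow now 16. (uses reverse residual edge)
Augment In→v3→v4→v1→v5→Eg: bottleneck 1, flow now 17. (uses reverse residual edge)
No augmenting path remains; maximum flow = 17.
In the residual graph, reachable from In: {In, v2, v3, v4, v6}.
Min-cut edges: In→v1 (3), v2→v5 (3), v4→Eg (5), v6→Eg (6); capacity 3 + 3 + 5 + 6 = 17.
This cut is saturated, so no flow can exceed 17.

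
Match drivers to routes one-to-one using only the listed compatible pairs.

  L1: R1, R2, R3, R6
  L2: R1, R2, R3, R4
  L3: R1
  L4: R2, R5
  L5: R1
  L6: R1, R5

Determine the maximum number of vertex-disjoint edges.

5

Unit-capacity flow: source→left, listed edges, right→sink; max matching = max flow.
Augmenting path L1→R1 (+1); matched 1.
Augmenting path L2→R2 (+1); matched 2.
Augmenting path L4→R5 (+1); matched 3.
Augmenting path L3→R1→L1→R3 (+1); matched 4.
Augmenting path L6→R5→L4→R2→L2→R4 (+1); matched 5.
No augmenting path remains; maximum matching = 5.
König certificate: {L1, L2, L4, L6, R1} is a vertex cover of size 5 (every listed pair touches it), so no matching can be larger.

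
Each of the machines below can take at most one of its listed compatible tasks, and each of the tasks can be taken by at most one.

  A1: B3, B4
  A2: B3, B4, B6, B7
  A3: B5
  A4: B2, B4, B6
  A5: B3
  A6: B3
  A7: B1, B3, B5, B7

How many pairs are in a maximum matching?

Unit-capacity flow: source→left, listed edges, right→sink; max matching = max flow.
Augmenting path A1→B3 (+1); matched 1.
Augmenting path A2→B4 (+1); matched 2.
Augmenting path A3→B5 (+1); matched 3.
Augmenting path A4→B2 (+1); matched 4.
Augmenting path A7→B1 (+1); matched 5.
Augmenting path A5→B3→A1→B4→A2→B6 (+1); matched 6.
No augmenting path remains; maximum matching = 6.
König certificate: {A1, A2, A3, A4, A7, B3} is a vertex cover of size 6 (every listed pair touches it), so no matching can be larger.

6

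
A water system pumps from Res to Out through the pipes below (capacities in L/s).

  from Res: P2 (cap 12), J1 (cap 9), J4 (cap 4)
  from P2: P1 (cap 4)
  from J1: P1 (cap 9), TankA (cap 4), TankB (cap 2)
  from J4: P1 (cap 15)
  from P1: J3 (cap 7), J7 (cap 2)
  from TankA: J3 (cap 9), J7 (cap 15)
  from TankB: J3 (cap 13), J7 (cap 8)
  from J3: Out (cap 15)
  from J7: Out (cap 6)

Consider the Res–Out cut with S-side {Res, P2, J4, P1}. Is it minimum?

Given cut capacity: 9 + 7 + 2 = 18.
Augment Res→P2→P1→J3→Out: bottleneck 4, flow now 4.
Augment Res→J1→P1→J3→Out: bottleneck 3, flow now 7.
Augment Res→J1→P1→J7→Out: bottleneck 2, flow now 9.
Augment Res→J1→TankA→J3→Out: bottleneck 4, flow now 13.
Augment Res→J4→P1→J1→TankB→J3→Out: bottleneck 2, flow now 15. (uses reverse residual edge)
No augmenting path remains; maximum flow = 15.
In the residual graph, reachable from Res: {Res, P2, J1, J4, P1}.
Min-cut edges: J1→TankA (4), J1→TankB (2), P1→J3 (7), P1→J7 (2); capacity 4 + 2 + 7 + 2 = 15.
Cut capacity 18 exceeds the max flow 15, so it is not minimum.

No — its capacity is 18, but the minimum cut has capacity 15.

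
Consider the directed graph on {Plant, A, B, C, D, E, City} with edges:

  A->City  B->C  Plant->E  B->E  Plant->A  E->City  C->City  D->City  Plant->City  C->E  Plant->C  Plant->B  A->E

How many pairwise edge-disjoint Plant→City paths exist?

4

Assign every edge capacity 1; by Menger, the answer equals the max flow.
Path Plant→City (+1); total 1.
Path Plant→A→City (+1); total 2.
Path Plant→C→City (+1); total 3.
Path Plant→E→City (+1); total 4.
No residual Plant→City path; max flow = 4.
Certifying cut of size 4: {C→City, E→City, Plant→A, Plant→City}.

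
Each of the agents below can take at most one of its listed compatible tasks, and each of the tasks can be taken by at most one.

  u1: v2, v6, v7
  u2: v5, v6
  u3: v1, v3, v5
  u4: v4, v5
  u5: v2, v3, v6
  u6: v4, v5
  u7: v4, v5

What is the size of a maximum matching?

6

Unit-capacity flow: source→left, listed edges, right→sink; max matching = max flow.
Augmenting path u1→v2 (+1); matched 1.
Augmenting path u2→v5 (+1); matched 2.
Augmenting path u3→v1 (+1); matched 3.
Augmenting path u4→v4 (+1); matched 4.
Augmenting path u5→v3 (+1); matched 5.
Augmenting path u6→v5→u2→v6 (+1); matched 6.
No augmenting path remains; maximum matching = 6.
König certificate: {u1, u2, u3, u5, v4, v5} is a vertex cover of size 6 (every listed pair touches it), so no matching can be larger.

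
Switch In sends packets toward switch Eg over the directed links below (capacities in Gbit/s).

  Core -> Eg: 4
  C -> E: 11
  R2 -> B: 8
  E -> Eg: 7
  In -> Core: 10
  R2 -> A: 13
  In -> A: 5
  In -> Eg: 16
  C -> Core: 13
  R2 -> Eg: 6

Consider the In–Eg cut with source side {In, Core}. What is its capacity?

25

Edges leaving {In, Core}: In→A (5), In→Eg (16), Core→Eg (4).
Cut capacity = 5 + 16 + 4 = 25.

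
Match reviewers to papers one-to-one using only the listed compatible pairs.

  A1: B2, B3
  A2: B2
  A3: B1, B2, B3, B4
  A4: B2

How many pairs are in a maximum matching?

3

Unit-capacity flow: source→left, listed edges, right→sink; max matching = max flow.
Augmenting path A1→B2 (+1); matched 1.
Augmenting path A3→B1 (+1); matched 2.
Augmenting path A2→B2→A1→B3 (+1); matched 3.
No augmenting path remains; maximum matching = 3.
König certificate: {A1, A3, B2} is a vertex cover of size 3 (every listed pair touches it), so no matching can be larger.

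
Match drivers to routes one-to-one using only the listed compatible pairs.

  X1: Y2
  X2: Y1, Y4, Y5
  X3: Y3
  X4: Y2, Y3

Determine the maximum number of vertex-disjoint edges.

Unit-capacity flow: source→left, listed edges, right→sink; max matching = max flow.
Augmenting path X1→Y2 (+1); matched 1.
Augmenting path X2→Y1 (+1); matched 2.
Augmenting path X3→Y3 (+1); matched 3.
No augmenting path remains; maximum matching = 3.
König certificate: {X2, Y2, Y3} is a vertex cover of size 3 (every listed pair touches it), so no matching can be larger.

3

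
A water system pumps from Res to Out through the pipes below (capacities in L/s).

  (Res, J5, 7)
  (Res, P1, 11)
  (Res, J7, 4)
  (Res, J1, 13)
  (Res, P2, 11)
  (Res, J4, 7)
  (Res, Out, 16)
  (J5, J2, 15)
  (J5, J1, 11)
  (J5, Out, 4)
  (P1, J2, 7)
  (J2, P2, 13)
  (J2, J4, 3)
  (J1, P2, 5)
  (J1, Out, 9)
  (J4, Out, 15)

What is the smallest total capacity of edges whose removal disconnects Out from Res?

39

Augment Res→Out: bottleneck 16, flow now 16.
Augment Res→J5→Out: bottleneck 4, flow now 20.
Augment Res→J1→Out: bottleneck 9, flow now 29.
Augment Res→J4→Out: bottleneck 7, flow now 36.
Augment Res→J5→J2→J4→Out: bottleneck 3, flow now 39.
No augmenting path remains; maximum flow = 39.
By max-flow min-cut, the minimum cut capacity equals the max flow.
In the residual graph, reachable from Res: {Res, J5, P1, J7, J2, J1, P2}.
Min-cut edges: Res→J4 (7), Res→Out (16), J5→Out (4), J2→J4 (3), J1→Out (9); capacity 7 + 16 + 4 + 3 + 9 = 39.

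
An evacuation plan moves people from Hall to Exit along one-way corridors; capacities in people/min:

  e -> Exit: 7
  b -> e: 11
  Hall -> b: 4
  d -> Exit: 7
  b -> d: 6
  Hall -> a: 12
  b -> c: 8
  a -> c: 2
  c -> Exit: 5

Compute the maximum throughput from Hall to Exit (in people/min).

6

Augment Hall→a→c→Exit: bottleneck 2, flow now 2.
Augment Hall→b→c→Exit: bottleneck 3, flow now 5.
Augment Hall→b→d→Exit: bottleneck 1, flow now 6.
No augmenting path remains; maximum flow = 6.
In the residual graph, reachable from Hall: {Hall, a}.
Min-cut edges: Hall→b (4), a→c (2); capacity 4 + 2 = 6.
This cut is saturated, so no flow can exceed 6.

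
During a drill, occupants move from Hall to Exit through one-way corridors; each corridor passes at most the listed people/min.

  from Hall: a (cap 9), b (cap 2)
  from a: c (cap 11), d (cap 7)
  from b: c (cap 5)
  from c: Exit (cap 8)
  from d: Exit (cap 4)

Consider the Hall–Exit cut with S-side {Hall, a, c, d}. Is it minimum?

No — its capacity is 14, but the minimum cut has capacity 11.

Given cut capacity: 2 + 8 + 4 = 14.
Augment Hall→a→c→Exit: bottleneck 8, flow now 8.
Augment Hall→a→d→Exit: bottleneck 1, flow now 9.
Augment Hall→b→c→a→d→Exit: bottleneck 2, flow now 11. (uses reverse residual edge)
No augmenting path remains; maximum flow = 11.
In the residual graph, reachable from Hall: {Hall}.
Min-cut edges: Hall→a (9), Hall→b (2); capacity 9 + 2 = 11.
Cut capacity 14 exceeds the max flow 11, so it is not minimum.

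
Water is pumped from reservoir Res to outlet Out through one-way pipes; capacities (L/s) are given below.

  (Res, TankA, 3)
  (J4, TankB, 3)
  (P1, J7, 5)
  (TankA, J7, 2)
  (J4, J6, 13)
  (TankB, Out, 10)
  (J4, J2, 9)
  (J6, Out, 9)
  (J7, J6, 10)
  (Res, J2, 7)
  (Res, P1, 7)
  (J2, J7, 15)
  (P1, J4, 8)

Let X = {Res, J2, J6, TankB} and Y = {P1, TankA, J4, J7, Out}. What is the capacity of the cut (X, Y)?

44

Edges leaving {Res, J2, J6, TankB}: Res→P1 (7), Res→TankA (3), J2→J7 (15), J6→Out (9), TankB→Out (10).
Cut capacity = 7 + 3 + 15 + 9 + 10 = 44.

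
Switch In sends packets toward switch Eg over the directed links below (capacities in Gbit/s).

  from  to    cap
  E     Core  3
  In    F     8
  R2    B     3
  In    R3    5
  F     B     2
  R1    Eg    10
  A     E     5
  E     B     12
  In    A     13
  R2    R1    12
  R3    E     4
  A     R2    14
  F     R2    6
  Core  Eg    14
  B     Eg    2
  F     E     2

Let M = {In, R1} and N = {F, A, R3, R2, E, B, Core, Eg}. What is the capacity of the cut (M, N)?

Edges leaving {In, R1}: In→F (8), In→A (13), In→R3 (5), R1→Eg (10).
Cut capacity = 8 + 13 + 5 + 10 = 36.

36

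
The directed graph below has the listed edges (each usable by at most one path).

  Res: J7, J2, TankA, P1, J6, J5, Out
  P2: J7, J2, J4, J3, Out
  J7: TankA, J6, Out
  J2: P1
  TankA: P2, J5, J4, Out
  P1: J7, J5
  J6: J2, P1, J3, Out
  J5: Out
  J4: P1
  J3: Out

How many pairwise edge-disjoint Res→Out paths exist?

Assign every edge capacity 1; by Menger, the answer equals the max flow.
Path Res→Out (+1); total 1.
Path Res→J7→Out (+1); total 2.
Path Res→TankA→Out (+1); total 3.
Path Res→J6→Out (+1); total 4.
Path Res→J5→Out (+1); total 5.
Path Res→P1→J7→TankA→P2→Out (+1); total 6.
No residual Res→Out path; max flow = 6.
Certifying cut of size 6: {J5→Out, P1→J7, Res→J6, Res→J7, Res→Out, Res→TankA}.

6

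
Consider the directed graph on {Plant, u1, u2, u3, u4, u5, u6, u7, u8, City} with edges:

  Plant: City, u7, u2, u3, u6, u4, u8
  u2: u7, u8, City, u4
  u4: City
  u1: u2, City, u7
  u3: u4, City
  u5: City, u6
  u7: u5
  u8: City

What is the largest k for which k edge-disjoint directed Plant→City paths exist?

6

Assign every edge capacity 1; by Menger, the answer equals the max flow.
Path Plant→City (+1); total 1.
Path Plant→u2→City (+1); total 2.
Path Plant→u3→City (+1); total 3.
Path Plant→u4→City (+1); total 4.
Path Plant→u8→City (+1); total 5.
Path Plant→u7→u5→City (+1); total 6.
No residual Plant→City path; max flow = 6.
Certifying cut of size 6: {Plant→City, Plant→u2, Plant→u3, Plant→u4, Plant→u7, Plant→u8}.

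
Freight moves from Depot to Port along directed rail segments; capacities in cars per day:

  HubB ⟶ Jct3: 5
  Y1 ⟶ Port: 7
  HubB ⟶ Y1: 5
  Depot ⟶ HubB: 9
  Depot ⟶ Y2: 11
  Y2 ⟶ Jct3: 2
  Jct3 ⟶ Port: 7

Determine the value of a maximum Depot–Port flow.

Augment Depot→Y2→Jct3→Port: bottleneck 2, flow now 2.
Augment Depot→HubB→Jct3→Port: bottleneck 5, flow now 7.
Augment Depot→HubB→Y1→Port: bottleneck 4, flow now 11.
No augmenting path remains; maximum flow = 11.
In the residual graph, reachable from Depot: {Depot, Y2}.
Min-cut edges: Depot→HubB (9), Y2→Jct3 (2); capacity 9 + 2 = 11.
This cut is saturated, so no flow can exceed 11.

11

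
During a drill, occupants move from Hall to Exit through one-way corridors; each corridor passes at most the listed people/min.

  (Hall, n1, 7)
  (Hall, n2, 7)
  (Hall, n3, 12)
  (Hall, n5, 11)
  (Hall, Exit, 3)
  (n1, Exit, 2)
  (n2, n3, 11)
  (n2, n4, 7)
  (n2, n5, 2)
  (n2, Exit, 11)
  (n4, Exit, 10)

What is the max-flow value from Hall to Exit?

12

Augment Hall→Exit: bottleneck 3, flow now 3.
Augment Hall→n1→Exit: bottleneck 2, flow now 5.
Augment Hall→n2→Exit: bottleneck 7, flow now 12.
No augmenting path remains; maximum flow = 12.
In the residual graph, reachable from Hall: {Hall, n1, n3, n5}.
Min-cut edges: Hall→n2 (7), Hall→Exit (3), n1→Exit (2); capacity 7 + 3 + 2 = 12.
This cut is saturated, so no flow can exceed 12.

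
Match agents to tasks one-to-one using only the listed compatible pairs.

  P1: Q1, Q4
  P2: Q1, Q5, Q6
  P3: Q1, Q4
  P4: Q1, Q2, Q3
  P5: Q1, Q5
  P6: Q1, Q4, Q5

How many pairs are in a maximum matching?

Unit-capacity flow: source→left, listed edges, right→sink; max matching = max flow.
Augmenting path P1→Q1 (+1); matched 1.
Augmenting path P2→Q5 (+1); matched 2.
Augmenting path P3→Q4 (+1); matched 3.
Augmenting path P4→Q2 (+1); matched 4.
Augmenting path P5→Q5→P2→Q6 (+1); matched 5.
No augmenting path remains; maximum matching = 5.
König certificate: {P2, P4, Q1, Q4, Q5} is a vertex cover of size 5 (every listed pair touches it), so no matching can be larger.

5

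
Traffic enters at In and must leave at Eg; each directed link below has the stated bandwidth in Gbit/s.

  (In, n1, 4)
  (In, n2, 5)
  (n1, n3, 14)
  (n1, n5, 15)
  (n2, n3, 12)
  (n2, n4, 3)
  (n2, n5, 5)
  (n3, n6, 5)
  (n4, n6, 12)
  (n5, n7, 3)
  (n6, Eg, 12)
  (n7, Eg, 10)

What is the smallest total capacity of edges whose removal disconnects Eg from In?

9

Augment In→n1→n3→n6→Eg: bottleneck 4, flow now 4.
Augment In→n2→n3→n6→Eg: bottleneck 1, flow now 5.
Augment In→n2→n4→n6→Eg: bottleneck 3, flow now 8.
Augment In→n2→n5→n7→Eg: bottleneck 1, flow now 9.
No augmenting path remains; maximum flow = 9.
By max-flow min-cut, the minimum cut capacity equals the max flow.
In the residual graph, reachable from In: {In}.
Min-cut edges: In→n1 (4), In→n2 (5); capacity 4 + 5 = 9.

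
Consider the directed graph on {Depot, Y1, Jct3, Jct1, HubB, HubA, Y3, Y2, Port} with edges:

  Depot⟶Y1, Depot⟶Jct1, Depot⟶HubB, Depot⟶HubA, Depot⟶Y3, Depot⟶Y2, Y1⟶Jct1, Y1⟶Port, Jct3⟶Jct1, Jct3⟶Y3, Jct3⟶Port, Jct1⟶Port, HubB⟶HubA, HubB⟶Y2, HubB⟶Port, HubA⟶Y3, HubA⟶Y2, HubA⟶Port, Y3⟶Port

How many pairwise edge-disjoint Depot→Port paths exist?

Assign every edge capacity 1; by Menger, the answer equals the max flow.
Path Depot→Y1→Port (+1); total 1.
Path Depot→Jct1→Port (+1); total 2.
Path Depot→HubB→Port (+1); total 3.
Path Depot→HubA→Port (+1); total 4.
Path Depot→Y3→Port (+1); total 5.
No residual Depot→Port path; max flow = 5.
Certifying cut of size 5: {Depot→HubA, Depot→HubB, Depot→Jct1, Depot→Y1, Depot→Y3}.

5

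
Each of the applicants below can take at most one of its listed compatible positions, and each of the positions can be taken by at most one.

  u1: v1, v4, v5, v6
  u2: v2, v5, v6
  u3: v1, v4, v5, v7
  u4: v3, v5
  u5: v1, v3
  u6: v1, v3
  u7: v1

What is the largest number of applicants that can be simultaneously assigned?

6

Unit-capacity flow: source→left, listed edges, right→sink; max matching = max flow.
Augmenting path u1→v1 (+1); matched 1.
Augmenting path u2→v2 (+1); matched 2.
Augmenting path u3→v4 (+1); matched 3.
Augmenting path u4→v3 (+1); matched 4.
Augmenting path u5→v1→u1→v5 (+1); matched 5.
Augmenting path u6→v3→u4→v5→u1→v6 (+1); matched 6.
No augmenting path remains; maximum matching = 6.
König certificate: {u1, u2, u3, u4, v1, v3} is a vertex cover of size 6 (every listed pair touches it), so no matching can be larger.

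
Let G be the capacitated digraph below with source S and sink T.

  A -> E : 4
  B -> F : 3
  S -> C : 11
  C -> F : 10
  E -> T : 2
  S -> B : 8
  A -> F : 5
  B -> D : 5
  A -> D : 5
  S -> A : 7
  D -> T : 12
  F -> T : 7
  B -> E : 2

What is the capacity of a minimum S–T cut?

Augment S→A→D→T: bottleneck 5, flow now 5.
Augment S→A→E→T: bottleneck 2, flow now 7.
Augment S→B→D→T: bottleneck 5, flow now 12.
Augment S→B→F→T: bottleneck 3, flow now 15.
Augment S→C→F→T: bottleneck 4, flow now 19.
No augmenting path remains; maximum flow = 19.
By max-flow min-cut, the minimum cut capacity equals the max flow.
In the residual graph, reachable from S: {S, A, B, C, E, F}.
Min-cut edges: A→D (5), B→D (5), E→T (2), F→T (7); capacity 5 + 5 + 2 + 7 = 19.

19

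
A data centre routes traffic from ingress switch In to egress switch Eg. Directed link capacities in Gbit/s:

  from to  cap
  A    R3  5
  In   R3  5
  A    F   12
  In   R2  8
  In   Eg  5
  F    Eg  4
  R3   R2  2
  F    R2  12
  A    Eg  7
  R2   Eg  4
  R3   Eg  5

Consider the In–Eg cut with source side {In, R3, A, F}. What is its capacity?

43

Edges leaving {In, R3, A, F}: In→R2 (8), In→Eg (5), R3→R2 (2), R3→Eg (5), A→Eg (7), F→R2 (12), F→Eg (4).
Cut capacity = 8 + 5 + 2 + 5 + 7 + 12 + 4 = 43.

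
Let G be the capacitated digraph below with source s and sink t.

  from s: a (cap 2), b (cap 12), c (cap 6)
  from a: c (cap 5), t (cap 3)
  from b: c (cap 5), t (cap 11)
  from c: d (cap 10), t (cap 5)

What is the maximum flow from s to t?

18

Augment s→a→t: bottleneck 2, flow now 2.
Augment s→b→t: bottleneck 11, flow now 13.
Augment s→c→t: bottleneck 5, flow now 18.
No augmenting path remains; maximum flow = 18.
In the residual graph, reachable from s: {s, b, c, d}.
Min-cut edges: s→a (2), b→t (11), c→t (5); capacity 2 + 11 + 5 = 18.
This cut is saturated, so no flow can exceed 18.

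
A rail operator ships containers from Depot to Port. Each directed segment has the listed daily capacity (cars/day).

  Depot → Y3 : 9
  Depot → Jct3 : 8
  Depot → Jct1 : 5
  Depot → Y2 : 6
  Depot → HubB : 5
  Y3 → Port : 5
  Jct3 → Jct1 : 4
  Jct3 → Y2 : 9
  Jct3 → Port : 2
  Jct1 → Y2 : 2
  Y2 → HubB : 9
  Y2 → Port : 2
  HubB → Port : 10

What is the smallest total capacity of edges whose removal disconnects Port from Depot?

Augment Depot→Y3→Port: bottleneck 5, flow now 5.
Augment Depot→Jct3→Port: bottleneck 2, flow now 7.
Augment Depot→Y2→Port: bottleneck 2, flow now 9.
Augment Depot→HubB→Port: bottleneck 5, flow now 14.
Augment Depot→Y2→HubB→Port: bottleneck 4, flow now 18.
Augment Depot→Jct3→Y2→HubB→Port: bottleneck 1, flow now 19.
No augmenting path remains; maximum flow = 19.
By max-flow min-cut, the minimum cut capacity equals the max flow.
In the residual graph, reachable from Depot: {Depot, Y3, Jct3, Jct1, Y2, HubB}.
Min-cut edges: Y3→Port (5), Jct3→Port (2), Y2→Port (2), HubB→Port (10); capacity 5 + 2 + 2 + 10 = 19.

19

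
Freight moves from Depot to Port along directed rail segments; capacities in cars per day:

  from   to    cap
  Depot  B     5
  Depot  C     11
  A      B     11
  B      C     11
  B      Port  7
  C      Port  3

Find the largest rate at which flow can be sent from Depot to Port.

8

Augment Depot→B→Port: bottleneck 5, flow now 5.
Augment Depot→C→Port: bottleneck 3, flow now 8.
No augmenting path remains; maximum flow = 8.
In the residual graph, reachable from Depot: {Depot, C}.
Min-cut edges: Depot→B (5), C→Port (3); capacity 5 + 3 = 8.
This cut is saturated, so no flow can exceed 8.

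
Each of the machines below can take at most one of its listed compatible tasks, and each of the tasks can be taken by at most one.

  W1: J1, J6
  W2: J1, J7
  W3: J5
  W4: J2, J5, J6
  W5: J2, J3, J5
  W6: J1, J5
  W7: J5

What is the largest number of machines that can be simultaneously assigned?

Unit-capacity flow: source→left, listed edges, right→sink; max matching = max flow.
Augmenting path W1→J1 (+1); matched 1.
Augmenting path W2→J7 (+1); matched 2.
Augmenting path W3→J5 (+1); matched 3.
Augmenting path W4→J2 (+1); matched 4.
Augmenting path W5→J3 (+1); matched 5.
Augmenting path W6→J1→W1→J6 (+1); matched 6.
No augmenting path remains; maximum matching = 6.
König certificate: {W1, W2, W4, W5, W6, J5} is a vertex cover of size 6 (every listed pair touches it), so no matching can be larger.

6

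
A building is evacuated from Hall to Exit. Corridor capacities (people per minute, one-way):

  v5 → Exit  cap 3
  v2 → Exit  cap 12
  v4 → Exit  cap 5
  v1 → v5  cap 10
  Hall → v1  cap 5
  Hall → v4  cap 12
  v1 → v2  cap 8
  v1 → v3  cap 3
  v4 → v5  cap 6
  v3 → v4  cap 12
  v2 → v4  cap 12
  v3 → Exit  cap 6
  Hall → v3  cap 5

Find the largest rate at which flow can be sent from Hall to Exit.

18

Augment Hall→v3→Exit: bottleneck 5, flow now 5.
Augment Hall→v4→Exit: bottleneck 5, flow now 10.
Augment Hall→v1→v2→Exit: bottleneck 5, flow now 15.
Augment Hall→v4→v5→Exit: bottleneck 3, flow now 18.
No augmenting path remains; maximum flow = 18.
In the residual graph, reachable from Hall: {Hall, v4, v5}.
Min-cut edges: Hall→v1 (5), Hall→v3 (5), v4→Exit (5), v5→Exit (3); capacity 5 + 5 + 5 + 3 = 18.
This cut is saturated, so no flow can exceed 18.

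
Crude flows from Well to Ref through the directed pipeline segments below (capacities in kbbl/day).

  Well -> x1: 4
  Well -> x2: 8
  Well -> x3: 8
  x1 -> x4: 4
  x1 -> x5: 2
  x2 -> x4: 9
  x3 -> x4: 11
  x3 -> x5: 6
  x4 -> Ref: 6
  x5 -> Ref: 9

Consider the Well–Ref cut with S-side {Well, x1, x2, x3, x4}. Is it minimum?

Yes — it is a minimum cut (capacity 14).

Given cut capacity: 2 + 6 + 6 = 14.
Augment Well→x1→x4→Ref: bottleneck 4, flow now 4.
Augment Well→x2→x4→Ref: bottleneck 2, flow now 6.
Augment Well→x3→x5→Ref: bottleneck 6, flow now 12.
Augment Well→x2→x4→x1→x5→Ref: bottleneck 2, flow now 14. (uses reverse residual edge)
No augmenting path remains; maximum flow = 14.
Cut capacity 14 equals the max flow, so it is a minimum cut.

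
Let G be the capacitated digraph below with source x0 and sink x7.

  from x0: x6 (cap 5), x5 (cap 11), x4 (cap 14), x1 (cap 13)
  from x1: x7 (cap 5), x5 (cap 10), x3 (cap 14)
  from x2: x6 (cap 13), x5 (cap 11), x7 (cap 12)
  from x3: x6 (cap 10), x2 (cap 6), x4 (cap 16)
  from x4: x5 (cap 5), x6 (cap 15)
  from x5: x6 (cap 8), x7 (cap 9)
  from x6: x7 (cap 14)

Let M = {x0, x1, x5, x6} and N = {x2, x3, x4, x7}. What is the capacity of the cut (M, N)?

Edges leaving {x0, x1, x5, x6}: x0→x4 (14), x1→x3 (14), x1→x7 (5), x5→x7 (9), x6→x7 (14).
Cut capacity = 14 + 14 + 5 + 9 + 14 = 56.

56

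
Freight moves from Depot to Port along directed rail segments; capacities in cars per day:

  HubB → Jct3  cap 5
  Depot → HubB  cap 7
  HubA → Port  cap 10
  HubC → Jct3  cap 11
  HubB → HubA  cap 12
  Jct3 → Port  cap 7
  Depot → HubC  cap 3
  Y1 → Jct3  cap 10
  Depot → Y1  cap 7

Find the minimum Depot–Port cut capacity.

14

Augment Depot→HubC→Jct3→Port: bottleneck 3, flow now 3.
Augment Depot→HubB→Jct3→Port: bottleneck 4, flow now 7.
Augment Depot→HubB→HubA→Port: bottleneck 3, flow now 10.
Augment Depot→Y1→Jct3→HubB→HubA→Port: bottleneck 4, flow now 14. (uses reverse residual edge)
No augmenting path remains; maximum flow = 14.
By max-flow min-cut, the minimum cut capacity equals the max flow.
In the residual graph, reachable from Depot: {Depot, HubC, Y1, Jct3}.
Min-cut edges: Depot→HubB (7), Jct3→Port (7); capacity 7 + 7 = 14.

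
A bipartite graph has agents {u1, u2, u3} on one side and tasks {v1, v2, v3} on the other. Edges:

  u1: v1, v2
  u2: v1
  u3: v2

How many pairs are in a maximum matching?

2

Unit-capacity flow: source→left, listed edges, right→sink; max matching = max flow.
Augmenting path u1→v1 (+1); matched 1.
Augmenting path u3→v2 (+1); matched 2.
No augmenting path remains; maximum matching = 2.
König certificate: {v1, v2} is a vertex cover of size 2 (every listed pair touches it), so no matching can be larger.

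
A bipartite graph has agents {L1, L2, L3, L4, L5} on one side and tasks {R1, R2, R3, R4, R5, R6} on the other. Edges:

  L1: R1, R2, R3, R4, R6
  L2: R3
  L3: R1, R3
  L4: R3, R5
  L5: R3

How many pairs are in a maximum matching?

Unit-capacity flow: source→left, listed edges, right→sink; max matching = max flow.
Augmenting path L1→R1 (+1); matched 1.
Augmenting path L2→R3 (+1); matched 2.
Augmenting path L4→R5 (+1); matched 3.
Augmenting path L3→R1→L1→R2 (+1); matched 4.
No augmenting path remains; maximum matching = 4.
König certificate: {L1, L3, L4, R3} is a vertex cover of size 4 (every listed pair touches it), so no matching can be larger.

4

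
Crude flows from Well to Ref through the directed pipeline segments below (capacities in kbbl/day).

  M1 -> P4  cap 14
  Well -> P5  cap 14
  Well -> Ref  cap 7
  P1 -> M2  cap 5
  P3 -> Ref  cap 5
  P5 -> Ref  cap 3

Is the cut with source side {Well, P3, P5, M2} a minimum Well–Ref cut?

No — its capacity is 15, but the minimum cut has capacity 10.

Given cut capacity: 7 + 5 + 3 = 15.
Augment Well→Ref: bottleneck 7, flow now 7.
Augment Well→P5→Ref: bottleneck 3, flow now 10.
No augmenting path remains; maximum flow = 10.
In the residual graph, reachable from Well: {Well, P5}.
Min-cut edges: Well→Ref (7), P5→Ref (3); capacity 7 + 3 = 10.
Cut capacity 15 exceeds the max flow 10, so it is not minimum.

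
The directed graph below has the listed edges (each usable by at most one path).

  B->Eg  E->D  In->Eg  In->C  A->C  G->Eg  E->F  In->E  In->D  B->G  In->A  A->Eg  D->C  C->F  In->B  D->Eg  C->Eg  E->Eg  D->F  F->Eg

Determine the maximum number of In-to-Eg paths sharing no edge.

6

Assign every edge capacity 1; by Menger, the answer equals the max flow.
Path In→Eg (+1); total 1.
Path In→A→Eg (+1); total 2.
Path In→B→Eg (+1); total 3.
Path In→C→Eg (+1); total 4.
Path In→D→Eg (+1); total 5.
Path In→E→Eg (+1); total 6.
No residual In→Eg path; max flow = 6.
Certifying cut of size 6: {In→A, In→B, In→C, In→D, In→E, In→Eg}.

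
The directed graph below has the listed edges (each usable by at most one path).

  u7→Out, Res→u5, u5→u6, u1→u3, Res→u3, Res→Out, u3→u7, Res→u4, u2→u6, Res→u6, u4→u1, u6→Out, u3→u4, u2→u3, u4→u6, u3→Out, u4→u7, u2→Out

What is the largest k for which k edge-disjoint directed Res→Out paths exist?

4

Assign every edge capacity 1; by Menger, the answer equals the max flow.
Path Res→Out (+1); total 1.
Path Res→u3→Out (+1); total 2.
Path Res→u6→Out (+1); total 3.
Path Res→u4→u7→Out (+1); total 4.
No residual Res→Out path; max flow = 4.
Certifying cut of size 4: {Res→Out, Res→u3, Res→u4, u6→Out}.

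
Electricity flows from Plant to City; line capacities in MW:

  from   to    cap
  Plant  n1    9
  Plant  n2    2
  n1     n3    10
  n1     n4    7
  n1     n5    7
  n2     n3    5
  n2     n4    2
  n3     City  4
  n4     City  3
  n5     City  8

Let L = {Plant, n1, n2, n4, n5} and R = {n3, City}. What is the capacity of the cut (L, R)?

26

Edges leaving {Plant, n1, n2, n4, n5}: n1→n3 (10), n2→n3 (5), n4→City (3), n5→City (8).
Cut capacity = 10 + 5 + 3 + 8 = 26.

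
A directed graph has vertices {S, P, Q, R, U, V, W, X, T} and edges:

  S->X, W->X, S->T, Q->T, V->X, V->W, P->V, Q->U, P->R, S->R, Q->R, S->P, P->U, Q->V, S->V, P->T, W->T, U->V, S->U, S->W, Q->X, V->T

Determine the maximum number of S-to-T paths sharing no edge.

Assign every edge capacity 1; by Menger, the answer equals the max flow.
Path S→T (+1); total 1.
Path S→P→T (+1); total 2.
Path S→V→T (+1); total 3.
Path S→W→T (+1); total 4.
No residual S→T path; max flow = 4.
Certifying cut of size 4: {S→P, S→T, V→T, W→T}.

4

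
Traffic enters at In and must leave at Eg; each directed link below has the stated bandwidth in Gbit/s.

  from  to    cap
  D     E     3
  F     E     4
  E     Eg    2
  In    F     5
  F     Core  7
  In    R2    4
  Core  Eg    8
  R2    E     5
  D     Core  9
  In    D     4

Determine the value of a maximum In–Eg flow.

Augment In→R2→E→Eg: bottleneck 2, flow now 2.
Augment In→F→Core→Eg: bottleneck 5, flow now 7.
Augment In→D→Core→Eg: bottleneck 3, flow now 10.
No augmenting path remains; maximum flow = 10.
In the residual graph, reachable from In: {In, R2, F, D, E, Core}.
Min-cut edges: E→Eg (2), Core→Eg (8); capacity 2 + 8 = 10.
This cut is saturated, so no flow can exceed 10.

10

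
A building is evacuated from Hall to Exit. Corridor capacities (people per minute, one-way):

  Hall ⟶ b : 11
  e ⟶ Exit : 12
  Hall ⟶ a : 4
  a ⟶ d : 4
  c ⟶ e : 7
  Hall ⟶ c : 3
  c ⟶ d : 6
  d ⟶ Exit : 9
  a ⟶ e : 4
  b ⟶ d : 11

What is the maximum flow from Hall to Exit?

16

Augment Hall→a→d→Exit: bottleneck 4, flow now 4.
Augment Hall→b→d→Exit: bottleneck 5, flow now 9.
Augment Hall→c→e→Exit: bottleneck 3, flow now 12.
Augment Hall→b→d→a→e→Exit: bottleneck 4, flow now 16. (uses reverse residual edge)
No augmenting path remains; maximum flow = 16.
In the residual graph, reachable from Hall: {Hall, b, d}.
Min-cut edges: Hall→a (4), Hall→c (3), d→Exit (9); capacity 4 + 3 + 9 = 16.
This cut is saturated, so no flow can exceed 16.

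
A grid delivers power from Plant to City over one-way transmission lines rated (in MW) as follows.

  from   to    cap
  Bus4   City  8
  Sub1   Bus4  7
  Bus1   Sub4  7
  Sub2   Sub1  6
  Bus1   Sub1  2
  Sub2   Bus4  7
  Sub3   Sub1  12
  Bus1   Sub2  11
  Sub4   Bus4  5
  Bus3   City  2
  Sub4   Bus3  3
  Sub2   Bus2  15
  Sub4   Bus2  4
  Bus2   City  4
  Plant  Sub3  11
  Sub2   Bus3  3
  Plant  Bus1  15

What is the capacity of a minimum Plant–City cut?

14

Augment Plant→Bus1→Sub1→Bus4→City: bottleneck 2, flow now 2.
Augment Plant→Bus1→Sub4→Bus2→City: bottleneck 4, flow now 6.
Augment Plant→Bus1→Sub4→Bus3→City: bottleneck 2, flow now 8.
Augment Plant→Bus1→Sub4→Bus4→City: bottleneck 1, flow now 9.
Augment Plant→Bus1→Sub2→Bus4→City: bottleneck 5, flow now 14.
No augmenting path remains; maximum flow = 14.
By max-flow min-cut, the minimum cut capacity equals the max flow.
In the residual graph, reachable from Plant: {Plant, Bus1, Sub3, Sub1, Sub4, Sub2, Bus2, Bus3, Bus4}.
Min-cut edges: Bus2→City (4), Bus3→City (2), Bus4→City (8); capacity 4 + 2 + 8 = 14.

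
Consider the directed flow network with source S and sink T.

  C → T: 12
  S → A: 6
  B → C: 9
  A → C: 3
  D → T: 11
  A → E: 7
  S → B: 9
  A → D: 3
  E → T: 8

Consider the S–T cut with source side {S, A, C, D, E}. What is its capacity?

40

Edges leaving {S, A, C, D, E}: S→B (9), C→T (12), D→T (11), E→T (8).
Cut capacity = 9 + 12 + 11 + 8 = 40.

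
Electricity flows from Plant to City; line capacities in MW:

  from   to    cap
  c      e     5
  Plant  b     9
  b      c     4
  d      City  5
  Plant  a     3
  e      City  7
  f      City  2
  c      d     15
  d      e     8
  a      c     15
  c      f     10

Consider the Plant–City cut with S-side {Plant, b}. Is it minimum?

Given cut capacity: 3 + 4 = 7.
Augment Plant→a→c→d→City: bottleneck 3, flow now 3.
Augment Plant→b→c→d→City: bottleneck 2, flow now 5.
Augment Plant→b→c→e→City: bottleneck 2, flow now 7.
No augmenting path remains; maximum flow = 7.
Cut capacity 7 equals the max flow, so it is a minimum cut.

Yes — it is a minimum cut (capacity 7).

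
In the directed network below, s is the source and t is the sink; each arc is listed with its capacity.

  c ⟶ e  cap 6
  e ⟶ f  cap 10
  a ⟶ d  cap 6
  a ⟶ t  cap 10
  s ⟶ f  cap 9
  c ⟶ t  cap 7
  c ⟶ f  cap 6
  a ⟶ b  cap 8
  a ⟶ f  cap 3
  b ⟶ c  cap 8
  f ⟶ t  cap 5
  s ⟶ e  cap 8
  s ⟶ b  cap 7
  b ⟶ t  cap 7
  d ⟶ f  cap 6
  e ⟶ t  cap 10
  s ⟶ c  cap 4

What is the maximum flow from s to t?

24

Augment s→b→t: bottleneck 7, flow now 7.
Augment s→c→t: bottleneck 4, flow now 11.
Augment s→e→t: bottleneck 8, flow now 19.
Augment s→f→t: bottleneck 5, flow now 24.
No augmenting path remains; maximum flow = 24.
In the residual graph, reachable from s: {s, f}.
Min-cut edges: s→b (7), s→c (4), s→e (8), f→t (5); capacity 7 + 4 + 8 + 5 = 24.
This cut is saturated, so no flow can exceed 24.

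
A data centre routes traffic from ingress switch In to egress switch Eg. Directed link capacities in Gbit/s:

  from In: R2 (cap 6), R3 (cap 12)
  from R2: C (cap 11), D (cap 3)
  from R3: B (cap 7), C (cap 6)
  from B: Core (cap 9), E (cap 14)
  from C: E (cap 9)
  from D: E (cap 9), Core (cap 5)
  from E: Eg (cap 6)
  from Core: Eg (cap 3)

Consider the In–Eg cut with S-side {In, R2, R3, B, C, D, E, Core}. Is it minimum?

Given cut capacity: 6 + 3 = 9.
Augment In→R2→C→E→Eg: bottleneck 6, flow now 6.
Augment In→R3→B→Core→Eg: bottleneck 3, flow now 9.
No augmenting path remains; maximum flow = 9.
Cut capacity 9 equals the max flow, so it is a minimum cut.

Yes — it is a minimum cut (capacity 9).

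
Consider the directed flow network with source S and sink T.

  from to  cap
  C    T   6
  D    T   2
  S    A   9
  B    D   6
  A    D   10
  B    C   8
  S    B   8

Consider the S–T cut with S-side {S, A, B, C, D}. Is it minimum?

Yes — it is a minimum cut (capacity 8).

Given cut capacity: 6 + 2 = 8.
Augment S→A→D→T: bottleneck 2, flow now 2.
Augment S→B→C→T: bottleneck 6, flow now 8.
No augmenting path remains; maximum flow = 8.
Cut capacity 8 equals the max flow, so it is a minimum cut.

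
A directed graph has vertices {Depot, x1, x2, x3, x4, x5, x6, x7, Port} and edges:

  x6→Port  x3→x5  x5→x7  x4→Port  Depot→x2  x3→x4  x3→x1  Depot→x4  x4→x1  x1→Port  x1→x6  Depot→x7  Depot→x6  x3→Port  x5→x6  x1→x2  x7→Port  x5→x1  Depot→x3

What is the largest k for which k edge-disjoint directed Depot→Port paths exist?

Assign every edge capacity 1; by Menger, the answer equals the max flow.
Path Depot→x3→Port (+1); total 1.
Path Depot→x4→Port (+1); total 2.
Path Depot→x6→Port (+1); total 3.
Path Depot→x7→Port (+1); total 4.
No residual Depot→Port path; max flow = 4.
Certifying cut of size 4: {Depot→x3, Depot→x4, Depot→x6, Depot→x7}.

4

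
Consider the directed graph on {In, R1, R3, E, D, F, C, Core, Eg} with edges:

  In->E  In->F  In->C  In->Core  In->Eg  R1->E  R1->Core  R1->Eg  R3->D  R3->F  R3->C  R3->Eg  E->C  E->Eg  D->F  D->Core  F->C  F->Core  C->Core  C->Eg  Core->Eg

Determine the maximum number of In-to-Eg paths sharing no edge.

Assign every edge capacity 1; by Menger, the answer equals the max flow.
Path In→Eg (+1); total 1.
Path In→E→Eg (+1); total 2.
Path In→C→Eg (+1); total 3.
Path In→Core→Eg (+1); total 4.
No residual In→Eg path; max flow = 4.
Certifying cut of size 4: {C→Eg, Core→Eg, In→E, In→Eg}.

4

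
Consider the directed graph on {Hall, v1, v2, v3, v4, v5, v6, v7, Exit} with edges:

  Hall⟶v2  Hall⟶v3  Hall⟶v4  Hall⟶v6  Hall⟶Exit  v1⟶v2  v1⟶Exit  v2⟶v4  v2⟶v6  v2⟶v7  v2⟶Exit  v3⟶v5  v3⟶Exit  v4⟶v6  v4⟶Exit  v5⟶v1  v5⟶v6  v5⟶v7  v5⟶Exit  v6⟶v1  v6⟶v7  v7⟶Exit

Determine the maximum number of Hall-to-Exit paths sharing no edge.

5

Assign every edge capacity 1; by Menger, the answer equals the max flow.
Path Hall→Exit (+1); total 1.
Path Hall→v2→Exit (+1); total 2.
Path Hall→v3→Exit (+1); total 3.
Path Hall→v4→Exit (+1); total 4.
Path Hall→v6→v1→Exit (+1); total 5.
No residual Hall→Exit path; max flow = 5.
Certifying cut of size 5: {Hall→Exit, Hall→v2, Hall→v3, Hall→v4, Hall→v6}.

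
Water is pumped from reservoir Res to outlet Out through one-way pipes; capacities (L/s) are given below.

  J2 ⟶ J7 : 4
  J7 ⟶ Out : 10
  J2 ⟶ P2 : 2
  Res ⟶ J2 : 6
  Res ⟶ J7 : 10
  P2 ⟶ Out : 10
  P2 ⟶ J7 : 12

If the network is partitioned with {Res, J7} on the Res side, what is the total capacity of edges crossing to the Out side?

16

Edges leaving {Res, J7}: Res→J2 (6), J7→Out (10).
Cut capacity = 6 + 10 = 16.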